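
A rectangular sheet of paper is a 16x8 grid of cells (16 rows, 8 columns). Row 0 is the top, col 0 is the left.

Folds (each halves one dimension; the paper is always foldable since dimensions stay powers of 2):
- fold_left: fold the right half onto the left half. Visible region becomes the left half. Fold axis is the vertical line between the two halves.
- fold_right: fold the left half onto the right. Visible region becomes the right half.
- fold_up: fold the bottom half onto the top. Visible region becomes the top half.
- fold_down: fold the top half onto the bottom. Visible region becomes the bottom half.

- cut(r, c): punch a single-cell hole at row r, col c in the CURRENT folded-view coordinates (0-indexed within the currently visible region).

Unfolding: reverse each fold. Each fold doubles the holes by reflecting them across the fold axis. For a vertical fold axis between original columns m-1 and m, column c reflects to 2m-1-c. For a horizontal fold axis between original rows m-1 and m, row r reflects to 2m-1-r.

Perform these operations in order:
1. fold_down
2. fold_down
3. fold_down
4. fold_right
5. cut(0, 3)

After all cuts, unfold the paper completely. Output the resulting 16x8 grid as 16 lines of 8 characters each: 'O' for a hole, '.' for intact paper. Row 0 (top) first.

Answer: ........
O......O
O......O
........
........
O......O
O......O
........
........
O......O
O......O
........
........
O......O
O......O
........

Derivation:
Op 1 fold_down: fold axis h@8; visible region now rows[8,16) x cols[0,8) = 8x8
Op 2 fold_down: fold axis h@12; visible region now rows[12,16) x cols[0,8) = 4x8
Op 3 fold_down: fold axis h@14; visible region now rows[14,16) x cols[0,8) = 2x8
Op 4 fold_right: fold axis v@4; visible region now rows[14,16) x cols[4,8) = 2x4
Op 5 cut(0, 3): punch at orig (14,7); cuts so far [(14, 7)]; region rows[14,16) x cols[4,8) = 2x4
Unfold 1 (reflect across v@4): 2 holes -> [(14, 0), (14, 7)]
Unfold 2 (reflect across h@14): 4 holes -> [(13, 0), (13, 7), (14, 0), (14, 7)]
Unfold 3 (reflect across h@12): 8 holes -> [(9, 0), (9, 7), (10, 0), (10, 7), (13, 0), (13, 7), (14, 0), (14, 7)]
Unfold 4 (reflect across h@8): 16 holes -> [(1, 0), (1, 7), (2, 0), (2, 7), (5, 0), (5, 7), (6, 0), (6, 7), (9, 0), (9, 7), (10, 0), (10, 7), (13, 0), (13, 7), (14, 0), (14, 7)]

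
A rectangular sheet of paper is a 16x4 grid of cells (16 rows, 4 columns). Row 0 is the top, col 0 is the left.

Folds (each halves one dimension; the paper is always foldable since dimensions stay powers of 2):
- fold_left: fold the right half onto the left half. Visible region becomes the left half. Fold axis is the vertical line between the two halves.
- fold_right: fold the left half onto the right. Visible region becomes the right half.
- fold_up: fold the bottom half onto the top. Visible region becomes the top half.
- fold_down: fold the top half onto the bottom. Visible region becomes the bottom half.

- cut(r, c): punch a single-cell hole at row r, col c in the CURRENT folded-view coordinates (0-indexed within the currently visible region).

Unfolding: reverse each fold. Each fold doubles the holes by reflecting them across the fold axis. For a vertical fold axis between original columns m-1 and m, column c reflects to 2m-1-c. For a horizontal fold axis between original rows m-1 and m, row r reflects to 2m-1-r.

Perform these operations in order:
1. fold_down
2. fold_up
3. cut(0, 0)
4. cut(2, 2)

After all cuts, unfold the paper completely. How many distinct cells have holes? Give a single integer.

Answer: 8

Derivation:
Op 1 fold_down: fold axis h@8; visible region now rows[8,16) x cols[0,4) = 8x4
Op 2 fold_up: fold axis h@12; visible region now rows[8,12) x cols[0,4) = 4x4
Op 3 cut(0, 0): punch at orig (8,0); cuts so far [(8, 0)]; region rows[8,12) x cols[0,4) = 4x4
Op 4 cut(2, 2): punch at orig (10,2); cuts so far [(8, 0), (10, 2)]; region rows[8,12) x cols[0,4) = 4x4
Unfold 1 (reflect across h@12): 4 holes -> [(8, 0), (10, 2), (13, 2), (15, 0)]
Unfold 2 (reflect across h@8): 8 holes -> [(0, 0), (2, 2), (5, 2), (7, 0), (8, 0), (10, 2), (13, 2), (15, 0)]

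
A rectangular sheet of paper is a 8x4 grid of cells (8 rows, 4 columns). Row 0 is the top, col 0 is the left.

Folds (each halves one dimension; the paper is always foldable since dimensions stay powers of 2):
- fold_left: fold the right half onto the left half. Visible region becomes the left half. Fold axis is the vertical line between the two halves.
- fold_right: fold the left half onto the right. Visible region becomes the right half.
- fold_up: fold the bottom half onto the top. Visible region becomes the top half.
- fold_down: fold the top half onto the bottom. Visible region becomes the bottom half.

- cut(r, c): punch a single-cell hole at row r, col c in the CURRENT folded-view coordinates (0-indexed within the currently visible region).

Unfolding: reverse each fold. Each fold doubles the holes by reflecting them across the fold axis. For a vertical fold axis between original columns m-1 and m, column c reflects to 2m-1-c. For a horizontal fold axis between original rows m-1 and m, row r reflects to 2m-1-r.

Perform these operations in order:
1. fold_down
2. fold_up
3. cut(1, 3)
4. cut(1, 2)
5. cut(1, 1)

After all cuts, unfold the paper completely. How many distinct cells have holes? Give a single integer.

Answer: 12

Derivation:
Op 1 fold_down: fold axis h@4; visible region now rows[4,8) x cols[0,4) = 4x4
Op 2 fold_up: fold axis h@6; visible region now rows[4,6) x cols[0,4) = 2x4
Op 3 cut(1, 3): punch at orig (5,3); cuts so far [(5, 3)]; region rows[4,6) x cols[0,4) = 2x4
Op 4 cut(1, 2): punch at orig (5,2); cuts so far [(5, 2), (5, 3)]; region rows[4,6) x cols[0,4) = 2x4
Op 5 cut(1, 1): punch at orig (5,1); cuts so far [(5, 1), (5, 2), (5, 3)]; region rows[4,6) x cols[0,4) = 2x4
Unfold 1 (reflect across h@6): 6 holes -> [(5, 1), (5, 2), (5, 3), (6, 1), (6, 2), (6, 3)]
Unfold 2 (reflect across h@4): 12 holes -> [(1, 1), (1, 2), (1, 3), (2, 1), (2, 2), (2, 3), (5, 1), (5, 2), (5, 3), (6, 1), (6, 2), (6, 3)]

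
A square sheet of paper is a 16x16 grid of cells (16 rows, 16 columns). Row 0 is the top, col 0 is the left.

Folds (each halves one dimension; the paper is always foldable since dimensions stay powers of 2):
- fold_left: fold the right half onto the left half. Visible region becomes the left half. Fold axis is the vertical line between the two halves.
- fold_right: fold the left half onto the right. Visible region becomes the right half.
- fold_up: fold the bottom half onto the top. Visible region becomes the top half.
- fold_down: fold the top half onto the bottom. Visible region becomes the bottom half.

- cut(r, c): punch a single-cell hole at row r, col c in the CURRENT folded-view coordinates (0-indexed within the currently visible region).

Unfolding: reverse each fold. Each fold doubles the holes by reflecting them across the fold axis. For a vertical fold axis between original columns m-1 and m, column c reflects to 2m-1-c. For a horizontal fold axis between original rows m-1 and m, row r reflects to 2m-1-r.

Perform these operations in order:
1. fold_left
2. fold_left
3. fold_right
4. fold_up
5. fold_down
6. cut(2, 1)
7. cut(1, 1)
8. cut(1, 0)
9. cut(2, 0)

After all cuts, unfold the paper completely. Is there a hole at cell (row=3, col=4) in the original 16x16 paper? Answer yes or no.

Answer: no

Derivation:
Op 1 fold_left: fold axis v@8; visible region now rows[0,16) x cols[0,8) = 16x8
Op 2 fold_left: fold axis v@4; visible region now rows[0,16) x cols[0,4) = 16x4
Op 3 fold_right: fold axis v@2; visible region now rows[0,16) x cols[2,4) = 16x2
Op 4 fold_up: fold axis h@8; visible region now rows[0,8) x cols[2,4) = 8x2
Op 5 fold_down: fold axis h@4; visible region now rows[4,8) x cols[2,4) = 4x2
Op 6 cut(2, 1): punch at orig (6,3); cuts so far [(6, 3)]; region rows[4,8) x cols[2,4) = 4x2
Op 7 cut(1, 1): punch at orig (5,3); cuts so far [(5, 3), (6, 3)]; region rows[4,8) x cols[2,4) = 4x2
Op 8 cut(1, 0): punch at orig (5,2); cuts so far [(5, 2), (5, 3), (6, 3)]; region rows[4,8) x cols[2,4) = 4x2
Op 9 cut(2, 0): punch at orig (6,2); cuts so far [(5, 2), (5, 3), (6, 2), (6, 3)]; region rows[4,8) x cols[2,4) = 4x2
Unfold 1 (reflect across h@4): 8 holes -> [(1, 2), (1, 3), (2, 2), (2, 3), (5, 2), (5, 3), (6, 2), (6, 3)]
Unfold 2 (reflect across h@8): 16 holes -> [(1, 2), (1, 3), (2, 2), (2, 3), (5, 2), (5, 3), (6, 2), (6, 3), (9, 2), (9, 3), (10, 2), (10, 3), (13, 2), (13, 3), (14, 2), (14, 3)]
Unfold 3 (reflect across v@2): 32 holes -> [(1, 0), (1, 1), (1, 2), (1, 3), (2, 0), (2, 1), (2, 2), (2, 3), (5, 0), (5, 1), (5, 2), (5, 3), (6, 0), (6, 1), (6, 2), (6, 3), (9, 0), (9, 1), (9, 2), (9, 3), (10, 0), (10, 1), (10, 2), (10, 3), (13, 0), (13, 1), (13, 2), (13, 3), (14, 0), (14, 1), (14, 2), (14, 3)]
Unfold 4 (reflect across v@4): 64 holes -> [(1, 0), (1, 1), (1, 2), (1, 3), (1, 4), (1, 5), (1, 6), (1, 7), (2, 0), (2, 1), (2, 2), (2, 3), (2, 4), (2, 5), (2, 6), (2, 7), (5, 0), (5, 1), (5, 2), (5, 3), (5, 4), (5, 5), (5, 6), (5, 7), (6, 0), (6, 1), (6, 2), (6, 3), (6, 4), (6, 5), (6, 6), (6, 7), (9, 0), (9, 1), (9, 2), (9, 3), (9, 4), (9, 5), (9, 6), (9, 7), (10, 0), (10, 1), (10, 2), (10, 3), (10, 4), (10, 5), (10, 6), (10, 7), (13, 0), (13, 1), (13, 2), (13, 3), (13, 4), (13, 5), (13, 6), (13, 7), (14, 0), (14, 1), (14, 2), (14, 3), (14, 4), (14, 5), (14, 6), (14, 7)]
Unfold 5 (reflect across v@8): 128 holes -> [(1, 0), (1, 1), (1, 2), (1, 3), (1, 4), (1, 5), (1, 6), (1, 7), (1, 8), (1, 9), (1, 10), (1, 11), (1, 12), (1, 13), (1, 14), (1, 15), (2, 0), (2, 1), (2, 2), (2, 3), (2, 4), (2, 5), (2, 6), (2, 7), (2, 8), (2, 9), (2, 10), (2, 11), (2, 12), (2, 13), (2, 14), (2, 15), (5, 0), (5, 1), (5, 2), (5, 3), (5, 4), (5, 5), (5, 6), (5, 7), (5, 8), (5, 9), (5, 10), (5, 11), (5, 12), (5, 13), (5, 14), (5, 15), (6, 0), (6, 1), (6, 2), (6, 3), (6, 4), (6, 5), (6, 6), (6, 7), (6, 8), (6, 9), (6, 10), (6, 11), (6, 12), (6, 13), (6, 14), (6, 15), (9, 0), (9, 1), (9, 2), (9, 3), (9, 4), (9, 5), (9, 6), (9, 7), (9, 8), (9, 9), (9, 10), (9, 11), (9, 12), (9, 13), (9, 14), (9, 15), (10, 0), (10, 1), (10, 2), (10, 3), (10, 4), (10, 5), (10, 6), (10, 7), (10, 8), (10, 9), (10, 10), (10, 11), (10, 12), (10, 13), (10, 14), (10, 15), (13, 0), (13, 1), (13, 2), (13, 3), (13, 4), (13, 5), (13, 6), (13, 7), (13, 8), (13, 9), (13, 10), (13, 11), (13, 12), (13, 13), (13, 14), (13, 15), (14, 0), (14, 1), (14, 2), (14, 3), (14, 4), (14, 5), (14, 6), (14, 7), (14, 8), (14, 9), (14, 10), (14, 11), (14, 12), (14, 13), (14, 14), (14, 15)]
Holes: [(1, 0), (1, 1), (1, 2), (1, 3), (1, 4), (1, 5), (1, 6), (1, 7), (1, 8), (1, 9), (1, 10), (1, 11), (1, 12), (1, 13), (1, 14), (1, 15), (2, 0), (2, 1), (2, 2), (2, 3), (2, 4), (2, 5), (2, 6), (2, 7), (2, 8), (2, 9), (2, 10), (2, 11), (2, 12), (2, 13), (2, 14), (2, 15), (5, 0), (5, 1), (5, 2), (5, 3), (5, 4), (5, 5), (5, 6), (5, 7), (5, 8), (5, 9), (5, 10), (5, 11), (5, 12), (5, 13), (5, 14), (5, 15), (6, 0), (6, 1), (6, 2), (6, 3), (6, 4), (6, 5), (6, 6), (6, 7), (6, 8), (6, 9), (6, 10), (6, 11), (6, 12), (6, 13), (6, 14), (6, 15), (9, 0), (9, 1), (9, 2), (9, 3), (9, 4), (9, 5), (9, 6), (9, 7), (9, 8), (9, 9), (9, 10), (9, 11), (9, 12), (9, 13), (9, 14), (9, 15), (10, 0), (10, 1), (10, 2), (10, 3), (10, 4), (10, 5), (10, 6), (10, 7), (10, 8), (10, 9), (10, 10), (10, 11), (10, 12), (10, 13), (10, 14), (10, 15), (13, 0), (13, 1), (13, 2), (13, 3), (13, 4), (13, 5), (13, 6), (13, 7), (13, 8), (13, 9), (13, 10), (13, 11), (13, 12), (13, 13), (13, 14), (13, 15), (14, 0), (14, 1), (14, 2), (14, 3), (14, 4), (14, 5), (14, 6), (14, 7), (14, 8), (14, 9), (14, 10), (14, 11), (14, 12), (14, 13), (14, 14), (14, 15)]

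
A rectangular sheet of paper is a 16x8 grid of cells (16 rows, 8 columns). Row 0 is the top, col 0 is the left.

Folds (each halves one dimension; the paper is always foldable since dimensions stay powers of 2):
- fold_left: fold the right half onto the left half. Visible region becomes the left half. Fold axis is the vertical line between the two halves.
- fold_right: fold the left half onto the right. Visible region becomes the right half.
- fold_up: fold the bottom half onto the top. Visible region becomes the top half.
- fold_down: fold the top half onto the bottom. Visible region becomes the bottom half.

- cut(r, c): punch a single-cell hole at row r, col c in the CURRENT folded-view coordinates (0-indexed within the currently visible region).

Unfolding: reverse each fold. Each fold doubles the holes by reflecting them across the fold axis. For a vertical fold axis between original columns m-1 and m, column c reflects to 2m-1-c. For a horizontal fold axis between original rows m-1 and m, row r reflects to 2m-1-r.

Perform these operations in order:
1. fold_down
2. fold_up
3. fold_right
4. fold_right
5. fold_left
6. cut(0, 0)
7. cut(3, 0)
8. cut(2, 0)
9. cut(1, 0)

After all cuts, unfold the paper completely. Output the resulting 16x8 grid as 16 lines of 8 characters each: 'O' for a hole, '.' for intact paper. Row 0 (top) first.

Answer: OOOOOOOO
OOOOOOOO
OOOOOOOO
OOOOOOOO
OOOOOOOO
OOOOOOOO
OOOOOOOO
OOOOOOOO
OOOOOOOO
OOOOOOOO
OOOOOOOO
OOOOOOOO
OOOOOOOO
OOOOOOOO
OOOOOOOO
OOOOOOOO

Derivation:
Op 1 fold_down: fold axis h@8; visible region now rows[8,16) x cols[0,8) = 8x8
Op 2 fold_up: fold axis h@12; visible region now rows[8,12) x cols[0,8) = 4x8
Op 3 fold_right: fold axis v@4; visible region now rows[8,12) x cols[4,8) = 4x4
Op 4 fold_right: fold axis v@6; visible region now rows[8,12) x cols[6,8) = 4x2
Op 5 fold_left: fold axis v@7; visible region now rows[8,12) x cols[6,7) = 4x1
Op 6 cut(0, 0): punch at orig (8,6); cuts so far [(8, 6)]; region rows[8,12) x cols[6,7) = 4x1
Op 7 cut(3, 0): punch at orig (11,6); cuts so far [(8, 6), (11, 6)]; region rows[8,12) x cols[6,7) = 4x1
Op 8 cut(2, 0): punch at orig (10,6); cuts so far [(8, 6), (10, 6), (11, 6)]; region rows[8,12) x cols[6,7) = 4x1
Op 9 cut(1, 0): punch at orig (9,6); cuts so far [(8, 6), (9, 6), (10, 6), (11, 6)]; region rows[8,12) x cols[6,7) = 4x1
Unfold 1 (reflect across v@7): 8 holes -> [(8, 6), (8, 7), (9, 6), (9, 7), (10, 6), (10, 7), (11, 6), (11, 7)]
Unfold 2 (reflect across v@6): 16 holes -> [(8, 4), (8, 5), (8, 6), (8, 7), (9, 4), (9, 5), (9, 6), (9, 7), (10, 4), (10, 5), (10, 6), (10, 7), (11, 4), (11, 5), (11, 6), (11, 7)]
Unfold 3 (reflect across v@4): 32 holes -> [(8, 0), (8, 1), (8, 2), (8, 3), (8, 4), (8, 5), (8, 6), (8, 7), (9, 0), (9, 1), (9, 2), (9, 3), (9, 4), (9, 5), (9, 6), (9, 7), (10, 0), (10, 1), (10, 2), (10, 3), (10, 4), (10, 5), (10, 6), (10, 7), (11, 0), (11, 1), (11, 2), (11, 3), (11, 4), (11, 5), (11, 6), (11, 7)]
Unfold 4 (reflect across h@12): 64 holes -> [(8, 0), (8, 1), (8, 2), (8, 3), (8, 4), (8, 5), (8, 6), (8, 7), (9, 0), (9, 1), (9, 2), (9, 3), (9, 4), (9, 5), (9, 6), (9, 7), (10, 0), (10, 1), (10, 2), (10, 3), (10, 4), (10, 5), (10, 6), (10, 7), (11, 0), (11, 1), (11, 2), (11, 3), (11, 4), (11, 5), (11, 6), (11, 7), (12, 0), (12, 1), (12, 2), (12, 3), (12, 4), (12, 5), (12, 6), (12, 7), (13, 0), (13, 1), (13, 2), (13, 3), (13, 4), (13, 5), (13, 6), (13, 7), (14, 0), (14, 1), (14, 2), (14, 3), (14, 4), (14, 5), (14, 6), (14, 7), (15, 0), (15, 1), (15, 2), (15, 3), (15, 4), (15, 5), (15, 6), (15, 7)]
Unfold 5 (reflect across h@8): 128 holes -> [(0, 0), (0, 1), (0, 2), (0, 3), (0, 4), (0, 5), (0, 6), (0, 7), (1, 0), (1, 1), (1, 2), (1, 3), (1, 4), (1, 5), (1, 6), (1, 7), (2, 0), (2, 1), (2, 2), (2, 3), (2, 4), (2, 5), (2, 6), (2, 7), (3, 0), (3, 1), (3, 2), (3, 3), (3, 4), (3, 5), (3, 6), (3, 7), (4, 0), (4, 1), (4, 2), (4, 3), (4, 4), (4, 5), (4, 6), (4, 7), (5, 0), (5, 1), (5, 2), (5, 3), (5, 4), (5, 5), (5, 6), (5, 7), (6, 0), (6, 1), (6, 2), (6, 3), (6, 4), (6, 5), (6, 6), (6, 7), (7, 0), (7, 1), (7, 2), (7, 3), (7, 4), (7, 5), (7, 6), (7, 7), (8, 0), (8, 1), (8, 2), (8, 3), (8, 4), (8, 5), (8, 6), (8, 7), (9, 0), (9, 1), (9, 2), (9, 3), (9, 4), (9, 5), (9, 6), (9, 7), (10, 0), (10, 1), (10, 2), (10, 3), (10, 4), (10, 5), (10, 6), (10, 7), (11, 0), (11, 1), (11, 2), (11, 3), (11, 4), (11, 5), (11, 6), (11, 7), (12, 0), (12, 1), (12, 2), (12, 3), (12, 4), (12, 5), (12, 6), (12, 7), (13, 0), (13, 1), (13, 2), (13, 3), (13, 4), (13, 5), (13, 6), (13, 7), (14, 0), (14, 1), (14, 2), (14, 3), (14, 4), (14, 5), (14, 6), (14, 7), (15, 0), (15, 1), (15, 2), (15, 3), (15, 4), (15, 5), (15, 6), (15, 7)]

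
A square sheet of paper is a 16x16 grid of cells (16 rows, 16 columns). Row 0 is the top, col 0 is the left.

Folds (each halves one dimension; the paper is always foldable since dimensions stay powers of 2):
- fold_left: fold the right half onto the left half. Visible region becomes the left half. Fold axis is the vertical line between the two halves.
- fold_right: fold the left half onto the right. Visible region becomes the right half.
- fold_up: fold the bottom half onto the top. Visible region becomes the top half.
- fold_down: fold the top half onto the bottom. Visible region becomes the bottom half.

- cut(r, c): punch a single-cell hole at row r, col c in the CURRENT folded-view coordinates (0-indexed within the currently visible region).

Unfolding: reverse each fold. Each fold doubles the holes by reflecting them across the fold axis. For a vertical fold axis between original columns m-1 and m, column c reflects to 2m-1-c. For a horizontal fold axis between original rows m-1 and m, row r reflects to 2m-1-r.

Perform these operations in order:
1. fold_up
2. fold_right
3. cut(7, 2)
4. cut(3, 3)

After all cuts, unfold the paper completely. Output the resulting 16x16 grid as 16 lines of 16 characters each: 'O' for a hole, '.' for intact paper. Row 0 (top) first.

Answer: ................
................
................
....O......O....
................
................
................
.....O....O.....
.....O....O.....
................
................
................
....O......O....
................
................
................

Derivation:
Op 1 fold_up: fold axis h@8; visible region now rows[0,8) x cols[0,16) = 8x16
Op 2 fold_right: fold axis v@8; visible region now rows[0,8) x cols[8,16) = 8x8
Op 3 cut(7, 2): punch at orig (7,10); cuts so far [(7, 10)]; region rows[0,8) x cols[8,16) = 8x8
Op 4 cut(3, 3): punch at orig (3,11); cuts so far [(3, 11), (7, 10)]; region rows[0,8) x cols[8,16) = 8x8
Unfold 1 (reflect across v@8): 4 holes -> [(3, 4), (3, 11), (7, 5), (7, 10)]
Unfold 2 (reflect across h@8): 8 holes -> [(3, 4), (3, 11), (7, 5), (7, 10), (8, 5), (8, 10), (12, 4), (12, 11)]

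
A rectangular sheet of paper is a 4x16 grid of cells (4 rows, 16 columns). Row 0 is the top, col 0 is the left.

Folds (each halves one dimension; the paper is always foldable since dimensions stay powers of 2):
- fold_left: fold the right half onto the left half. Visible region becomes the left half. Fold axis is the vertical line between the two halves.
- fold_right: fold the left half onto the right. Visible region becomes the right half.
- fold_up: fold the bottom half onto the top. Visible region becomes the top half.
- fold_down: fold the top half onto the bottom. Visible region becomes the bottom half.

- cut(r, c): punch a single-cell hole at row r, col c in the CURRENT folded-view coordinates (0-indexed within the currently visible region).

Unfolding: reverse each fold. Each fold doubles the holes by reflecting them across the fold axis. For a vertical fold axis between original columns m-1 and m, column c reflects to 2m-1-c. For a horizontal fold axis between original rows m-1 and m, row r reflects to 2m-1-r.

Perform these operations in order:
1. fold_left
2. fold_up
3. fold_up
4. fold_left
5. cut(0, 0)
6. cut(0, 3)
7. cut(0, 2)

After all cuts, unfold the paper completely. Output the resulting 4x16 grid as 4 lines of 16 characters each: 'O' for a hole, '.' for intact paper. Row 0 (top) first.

Op 1 fold_left: fold axis v@8; visible region now rows[0,4) x cols[0,8) = 4x8
Op 2 fold_up: fold axis h@2; visible region now rows[0,2) x cols[0,8) = 2x8
Op 3 fold_up: fold axis h@1; visible region now rows[0,1) x cols[0,8) = 1x8
Op 4 fold_left: fold axis v@4; visible region now rows[0,1) x cols[0,4) = 1x4
Op 5 cut(0, 0): punch at orig (0,0); cuts so far [(0, 0)]; region rows[0,1) x cols[0,4) = 1x4
Op 6 cut(0, 3): punch at orig (0,3); cuts so far [(0, 0), (0, 3)]; region rows[0,1) x cols[0,4) = 1x4
Op 7 cut(0, 2): punch at orig (0,2); cuts so far [(0, 0), (0, 2), (0, 3)]; region rows[0,1) x cols[0,4) = 1x4
Unfold 1 (reflect across v@4): 6 holes -> [(0, 0), (0, 2), (0, 3), (0, 4), (0, 5), (0, 7)]
Unfold 2 (reflect across h@1): 12 holes -> [(0, 0), (0, 2), (0, 3), (0, 4), (0, 5), (0, 7), (1, 0), (1, 2), (1, 3), (1, 4), (1, 5), (1, 7)]
Unfold 3 (reflect across h@2): 24 holes -> [(0, 0), (0, 2), (0, 3), (0, 4), (0, 5), (0, 7), (1, 0), (1, 2), (1, 3), (1, 4), (1, 5), (1, 7), (2, 0), (2, 2), (2, 3), (2, 4), (2, 5), (2, 7), (3, 0), (3, 2), (3, 3), (3, 4), (3, 5), (3, 7)]
Unfold 4 (reflect across v@8): 48 holes -> [(0, 0), (0, 2), (0, 3), (0, 4), (0, 5), (0, 7), (0, 8), (0, 10), (0, 11), (0, 12), (0, 13), (0, 15), (1, 0), (1, 2), (1, 3), (1, 4), (1, 5), (1, 7), (1, 8), (1, 10), (1, 11), (1, 12), (1, 13), (1, 15), (2, 0), (2, 2), (2, 3), (2, 4), (2, 5), (2, 7), (2, 8), (2, 10), (2, 11), (2, 12), (2, 13), (2, 15), (3, 0), (3, 2), (3, 3), (3, 4), (3, 5), (3, 7), (3, 8), (3, 10), (3, 11), (3, 12), (3, 13), (3, 15)]

Answer: O.OOOO.OO.OOOO.O
O.OOOO.OO.OOOO.O
O.OOOO.OO.OOOO.O
O.OOOO.OO.OOOO.O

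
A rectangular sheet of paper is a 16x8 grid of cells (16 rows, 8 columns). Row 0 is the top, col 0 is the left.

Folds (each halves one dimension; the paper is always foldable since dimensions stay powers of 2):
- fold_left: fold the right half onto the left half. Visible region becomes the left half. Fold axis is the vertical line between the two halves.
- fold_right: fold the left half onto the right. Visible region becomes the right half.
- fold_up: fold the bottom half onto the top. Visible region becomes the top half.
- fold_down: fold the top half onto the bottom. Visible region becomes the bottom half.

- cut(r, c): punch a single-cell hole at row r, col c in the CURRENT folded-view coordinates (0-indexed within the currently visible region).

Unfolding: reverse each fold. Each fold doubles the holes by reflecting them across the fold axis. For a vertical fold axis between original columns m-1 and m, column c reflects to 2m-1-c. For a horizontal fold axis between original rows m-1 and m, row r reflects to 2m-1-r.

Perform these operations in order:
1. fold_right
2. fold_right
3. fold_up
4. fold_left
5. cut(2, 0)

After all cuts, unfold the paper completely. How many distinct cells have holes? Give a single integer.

Op 1 fold_right: fold axis v@4; visible region now rows[0,16) x cols[4,8) = 16x4
Op 2 fold_right: fold axis v@6; visible region now rows[0,16) x cols[6,8) = 16x2
Op 3 fold_up: fold axis h@8; visible region now rows[0,8) x cols[6,8) = 8x2
Op 4 fold_left: fold axis v@7; visible region now rows[0,8) x cols[6,7) = 8x1
Op 5 cut(2, 0): punch at orig (2,6); cuts so far [(2, 6)]; region rows[0,8) x cols[6,7) = 8x1
Unfold 1 (reflect across v@7): 2 holes -> [(2, 6), (2, 7)]
Unfold 2 (reflect across h@8): 4 holes -> [(2, 6), (2, 7), (13, 6), (13, 7)]
Unfold 3 (reflect across v@6): 8 holes -> [(2, 4), (2, 5), (2, 6), (2, 7), (13, 4), (13, 5), (13, 6), (13, 7)]
Unfold 4 (reflect across v@4): 16 holes -> [(2, 0), (2, 1), (2, 2), (2, 3), (2, 4), (2, 5), (2, 6), (2, 7), (13, 0), (13, 1), (13, 2), (13, 3), (13, 4), (13, 5), (13, 6), (13, 7)]

Answer: 16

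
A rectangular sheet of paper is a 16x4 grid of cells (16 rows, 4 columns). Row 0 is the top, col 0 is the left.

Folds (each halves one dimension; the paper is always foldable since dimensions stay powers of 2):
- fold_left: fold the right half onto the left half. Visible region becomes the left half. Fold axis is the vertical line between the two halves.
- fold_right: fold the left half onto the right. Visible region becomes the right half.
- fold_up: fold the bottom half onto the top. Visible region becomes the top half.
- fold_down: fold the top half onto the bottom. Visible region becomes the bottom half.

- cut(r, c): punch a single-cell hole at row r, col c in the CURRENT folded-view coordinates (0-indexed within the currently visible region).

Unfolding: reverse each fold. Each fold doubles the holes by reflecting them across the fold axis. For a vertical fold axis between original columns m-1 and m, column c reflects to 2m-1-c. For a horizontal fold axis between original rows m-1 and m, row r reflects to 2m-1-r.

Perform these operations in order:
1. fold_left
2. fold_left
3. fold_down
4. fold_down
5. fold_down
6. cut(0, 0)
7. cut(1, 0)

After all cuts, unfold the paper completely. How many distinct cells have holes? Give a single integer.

Op 1 fold_left: fold axis v@2; visible region now rows[0,16) x cols[0,2) = 16x2
Op 2 fold_left: fold axis v@1; visible region now rows[0,16) x cols[0,1) = 16x1
Op 3 fold_down: fold axis h@8; visible region now rows[8,16) x cols[0,1) = 8x1
Op 4 fold_down: fold axis h@12; visible region now rows[12,16) x cols[0,1) = 4x1
Op 5 fold_down: fold axis h@14; visible region now rows[14,16) x cols[0,1) = 2x1
Op 6 cut(0, 0): punch at orig (14,0); cuts so far [(14, 0)]; region rows[14,16) x cols[0,1) = 2x1
Op 7 cut(1, 0): punch at orig (15,0); cuts so far [(14, 0), (15, 0)]; region rows[14,16) x cols[0,1) = 2x1
Unfold 1 (reflect across h@14): 4 holes -> [(12, 0), (13, 0), (14, 0), (15, 0)]
Unfold 2 (reflect across h@12): 8 holes -> [(8, 0), (9, 0), (10, 0), (11, 0), (12, 0), (13, 0), (14, 0), (15, 0)]
Unfold 3 (reflect across h@8): 16 holes -> [(0, 0), (1, 0), (2, 0), (3, 0), (4, 0), (5, 0), (6, 0), (7, 0), (8, 0), (9, 0), (10, 0), (11, 0), (12, 0), (13, 0), (14, 0), (15, 0)]
Unfold 4 (reflect across v@1): 32 holes -> [(0, 0), (0, 1), (1, 0), (1, 1), (2, 0), (2, 1), (3, 0), (3, 1), (4, 0), (4, 1), (5, 0), (5, 1), (6, 0), (6, 1), (7, 0), (7, 1), (8, 0), (8, 1), (9, 0), (9, 1), (10, 0), (10, 1), (11, 0), (11, 1), (12, 0), (12, 1), (13, 0), (13, 1), (14, 0), (14, 1), (15, 0), (15, 1)]
Unfold 5 (reflect across v@2): 64 holes -> [(0, 0), (0, 1), (0, 2), (0, 3), (1, 0), (1, 1), (1, 2), (1, 3), (2, 0), (2, 1), (2, 2), (2, 3), (3, 0), (3, 1), (3, 2), (3, 3), (4, 0), (4, 1), (4, 2), (4, 3), (5, 0), (5, 1), (5, 2), (5, 3), (6, 0), (6, 1), (6, 2), (6, 3), (7, 0), (7, 1), (7, 2), (7, 3), (8, 0), (8, 1), (8, 2), (8, 3), (9, 0), (9, 1), (9, 2), (9, 3), (10, 0), (10, 1), (10, 2), (10, 3), (11, 0), (11, 1), (11, 2), (11, 3), (12, 0), (12, 1), (12, 2), (12, 3), (13, 0), (13, 1), (13, 2), (13, 3), (14, 0), (14, 1), (14, 2), (14, 3), (15, 0), (15, 1), (15, 2), (15, 3)]

Answer: 64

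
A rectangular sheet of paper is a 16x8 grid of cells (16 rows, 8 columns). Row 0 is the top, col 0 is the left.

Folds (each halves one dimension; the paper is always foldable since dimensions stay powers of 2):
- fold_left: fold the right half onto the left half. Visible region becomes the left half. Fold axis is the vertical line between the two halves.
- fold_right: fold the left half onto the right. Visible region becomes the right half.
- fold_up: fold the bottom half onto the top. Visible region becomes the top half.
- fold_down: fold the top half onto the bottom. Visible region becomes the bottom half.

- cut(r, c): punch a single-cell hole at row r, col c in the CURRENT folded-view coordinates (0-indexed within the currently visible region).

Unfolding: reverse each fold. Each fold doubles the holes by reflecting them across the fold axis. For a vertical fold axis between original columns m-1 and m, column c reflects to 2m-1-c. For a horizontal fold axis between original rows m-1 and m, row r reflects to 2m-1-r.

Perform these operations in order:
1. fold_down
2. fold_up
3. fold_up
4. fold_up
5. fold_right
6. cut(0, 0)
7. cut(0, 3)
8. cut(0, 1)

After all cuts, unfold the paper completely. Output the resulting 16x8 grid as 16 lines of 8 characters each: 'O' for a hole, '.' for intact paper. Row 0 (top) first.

Op 1 fold_down: fold axis h@8; visible region now rows[8,16) x cols[0,8) = 8x8
Op 2 fold_up: fold axis h@12; visible region now rows[8,12) x cols[0,8) = 4x8
Op 3 fold_up: fold axis h@10; visible region now rows[8,10) x cols[0,8) = 2x8
Op 4 fold_up: fold axis h@9; visible region now rows[8,9) x cols[0,8) = 1x8
Op 5 fold_right: fold axis v@4; visible region now rows[8,9) x cols[4,8) = 1x4
Op 6 cut(0, 0): punch at orig (8,4); cuts so far [(8, 4)]; region rows[8,9) x cols[4,8) = 1x4
Op 7 cut(0, 3): punch at orig (8,7); cuts so far [(8, 4), (8, 7)]; region rows[8,9) x cols[4,8) = 1x4
Op 8 cut(0, 1): punch at orig (8,5); cuts so far [(8, 4), (8, 5), (8, 7)]; region rows[8,9) x cols[4,8) = 1x4
Unfold 1 (reflect across v@4): 6 holes -> [(8, 0), (8, 2), (8, 3), (8, 4), (8, 5), (8, 7)]
Unfold 2 (reflect across h@9): 12 holes -> [(8, 0), (8, 2), (8, 3), (8, 4), (8, 5), (8, 7), (9, 0), (9, 2), (9, 3), (9, 4), (9, 5), (9, 7)]
Unfold 3 (reflect across h@10): 24 holes -> [(8, 0), (8, 2), (8, 3), (8, 4), (8, 5), (8, 7), (9, 0), (9, 2), (9, 3), (9, 4), (9, 5), (9, 7), (10, 0), (10, 2), (10, 3), (10, 4), (10, 5), (10, 7), (11, 0), (11, 2), (11, 3), (11, 4), (11, 5), (11, 7)]
Unfold 4 (reflect across h@12): 48 holes -> [(8, 0), (8, 2), (8, 3), (8, 4), (8, 5), (8, 7), (9, 0), (9, 2), (9, 3), (9, 4), (9, 5), (9, 7), (10, 0), (10, 2), (10, 3), (10, 4), (10, 5), (10, 7), (11, 0), (11, 2), (11, 3), (11, 4), (11, 5), (11, 7), (12, 0), (12, 2), (12, 3), (12, 4), (12, 5), (12, 7), (13, 0), (13, 2), (13, 3), (13, 4), (13, 5), (13, 7), (14, 0), (14, 2), (14, 3), (14, 4), (14, 5), (14, 7), (15, 0), (15, 2), (15, 3), (15, 4), (15, 5), (15, 7)]
Unfold 5 (reflect across h@8): 96 holes -> [(0, 0), (0, 2), (0, 3), (0, 4), (0, 5), (0, 7), (1, 0), (1, 2), (1, 3), (1, 4), (1, 5), (1, 7), (2, 0), (2, 2), (2, 3), (2, 4), (2, 5), (2, 7), (3, 0), (3, 2), (3, 3), (3, 4), (3, 5), (3, 7), (4, 0), (4, 2), (4, 3), (4, 4), (4, 5), (4, 7), (5, 0), (5, 2), (5, 3), (5, 4), (5, 5), (5, 7), (6, 0), (6, 2), (6, 3), (6, 4), (6, 5), (6, 7), (7, 0), (7, 2), (7, 3), (7, 4), (7, 5), (7, 7), (8, 0), (8, 2), (8, 3), (8, 4), (8, 5), (8, 7), (9, 0), (9, 2), (9, 3), (9, 4), (9, 5), (9, 7), (10, 0), (10, 2), (10, 3), (10, 4), (10, 5), (10, 7), (11, 0), (11, 2), (11, 3), (11, 4), (11, 5), (11, 7), (12, 0), (12, 2), (12, 3), (12, 4), (12, 5), (12, 7), (13, 0), (13, 2), (13, 3), (13, 4), (13, 5), (13, 7), (14, 0), (14, 2), (14, 3), (14, 4), (14, 5), (14, 7), (15, 0), (15, 2), (15, 3), (15, 4), (15, 5), (15, 7)]

Answer: O.OOOO.O
O.OOOO.O
O.OOOO.O
O.OOOO.O
O.OOOO.O
O.OOOO.O
O.OOOO.O
O.OOOO.O
O.OOOO.O
O.OOOO.O
O.OOOO.O
O.OOOO.O
O.OOOO.O
O.OOOO.O
O.OOOO.O
O.OOOO.O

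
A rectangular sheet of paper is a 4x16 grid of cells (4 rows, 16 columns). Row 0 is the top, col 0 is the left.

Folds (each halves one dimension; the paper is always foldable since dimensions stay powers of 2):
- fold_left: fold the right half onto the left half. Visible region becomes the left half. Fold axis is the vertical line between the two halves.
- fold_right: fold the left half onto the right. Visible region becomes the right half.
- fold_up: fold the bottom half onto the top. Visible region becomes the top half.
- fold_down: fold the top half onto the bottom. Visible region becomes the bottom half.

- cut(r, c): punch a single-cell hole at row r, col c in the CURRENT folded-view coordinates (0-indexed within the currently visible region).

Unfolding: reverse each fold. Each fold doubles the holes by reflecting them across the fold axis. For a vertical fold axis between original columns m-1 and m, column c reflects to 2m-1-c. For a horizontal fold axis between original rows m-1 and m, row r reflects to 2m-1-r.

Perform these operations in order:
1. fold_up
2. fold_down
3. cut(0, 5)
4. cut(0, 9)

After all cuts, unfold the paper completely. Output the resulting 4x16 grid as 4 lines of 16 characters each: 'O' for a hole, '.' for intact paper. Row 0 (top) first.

Answer: .....O...O......
.....O...O......
.....O...O......
.....O...O......

Derivation:
Op 1 fold_up: fold axis h@2; visible region now rows[0,2) x cols[0,16) = 2x16
Op 2 fold_down: fold axis h@1; visible region now rows[1,2) x cols[0,16) = 1x16
Op 3 cut(0, 5): punch at orig (1,5); cuts so far [(1, 5)]; region rows[1,2) x cols[0,16) = 1x16
Op 4 cut(0, 9): punch at orig (1,9); cuts so far [(1, 5), (1, 9)]; region rows[1,2) x cols[0,16) = 1x16
Unfold 1 (reflect across h@1): 4 holes -> [(0, 5), (0, 9), (1, 5), (1, 9)]
Unfold 2 (reflect across h@2): 8 holes -> [(0, 5), (0, 9), (1, 5), (1, 9), (2, 5), (2, 9), (3, 5), (3, 9)]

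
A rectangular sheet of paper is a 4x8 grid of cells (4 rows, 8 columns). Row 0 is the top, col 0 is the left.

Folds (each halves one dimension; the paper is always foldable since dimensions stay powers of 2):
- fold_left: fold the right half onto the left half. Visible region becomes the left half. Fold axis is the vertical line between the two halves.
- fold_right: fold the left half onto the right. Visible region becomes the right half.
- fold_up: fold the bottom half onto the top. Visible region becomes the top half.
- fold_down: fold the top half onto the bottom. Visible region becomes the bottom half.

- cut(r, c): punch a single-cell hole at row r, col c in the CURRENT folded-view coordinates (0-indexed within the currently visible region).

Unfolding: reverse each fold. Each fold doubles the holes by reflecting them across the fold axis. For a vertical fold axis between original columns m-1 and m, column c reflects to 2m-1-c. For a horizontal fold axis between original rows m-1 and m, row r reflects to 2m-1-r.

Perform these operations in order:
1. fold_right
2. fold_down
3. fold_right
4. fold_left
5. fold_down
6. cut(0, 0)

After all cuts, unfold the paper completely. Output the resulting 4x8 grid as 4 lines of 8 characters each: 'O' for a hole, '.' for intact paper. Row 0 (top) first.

Answer: OOOOOOOO
OOOOOOOO
OOOOOOOO
OOOOOOOO

Derivation:
Op 1 fold_right: fold axis v@4; visible region now rows[0,4) x cols[4,8) = 4x4
Op 2 fold_down: fold axis h@2; visible region now rows[2,4) x cols[4,8) = 2x4
Op 3 fold_right: fold axis v@6; visible region now rows[2,4) x cols[6,8) = 2x2
Op 4 fold_left: fold axis v@7; visible region now rows[2,4) x cols[6,7) = 2x1
Op 5 fold_down: fold axis h@3; visible region now rows[3,4) x cols[6,7) = 1x1
Op 6 cut(0, 0): punch at orig (3,6); cuts so far [(3, 6)]; region rows[3,4) x cols[6,7) = 1x1
Unfold 1 (reflect across h@3): 2 holes -> [(2, 6), (3, 6)]
Unfold 2 (reflect across v@7): 4 holes -> [(2, 6), (2, 7), (3, 6), (3, 7)]
Unfold 3 (reflect across v@6): 8 holes -> [(2, 4), (2, 5), (2, 6), (2, 7), (3, 4), (3, 5), (3, 6), (3, 7)]
Unfold 4 (reflect across h@2): 16 holes -> [(0, 4), (0, 5), (0, 6), (0, 7), (1, 4), (1, 5), (1, 6), (1, 7), (2, 4), (2, 5), (2, 6), (2, 7), (3, 4), (3, 5), (3, 6), (3, 7)]
Unfold 5 (reflect across v@4): 32 holes -> [(0, 0), (0, 1), (0, 2), (0, 3), (0, 4), (0, 5), (0, 6), (0, 7), (1, 0), (1, 1), (1, 2), (1, 3), (1, 4), (1, 5), (1, 6), (1, 7), (2, 0), (2, 1), (2, 2), (2, 3), (2, 4), (2, 5), (2, 6), (2, 7), (3, 0), (3, 1), (3, 2), (3, 3), (3, 4), (3, 5), (3, 6), (3, 7)]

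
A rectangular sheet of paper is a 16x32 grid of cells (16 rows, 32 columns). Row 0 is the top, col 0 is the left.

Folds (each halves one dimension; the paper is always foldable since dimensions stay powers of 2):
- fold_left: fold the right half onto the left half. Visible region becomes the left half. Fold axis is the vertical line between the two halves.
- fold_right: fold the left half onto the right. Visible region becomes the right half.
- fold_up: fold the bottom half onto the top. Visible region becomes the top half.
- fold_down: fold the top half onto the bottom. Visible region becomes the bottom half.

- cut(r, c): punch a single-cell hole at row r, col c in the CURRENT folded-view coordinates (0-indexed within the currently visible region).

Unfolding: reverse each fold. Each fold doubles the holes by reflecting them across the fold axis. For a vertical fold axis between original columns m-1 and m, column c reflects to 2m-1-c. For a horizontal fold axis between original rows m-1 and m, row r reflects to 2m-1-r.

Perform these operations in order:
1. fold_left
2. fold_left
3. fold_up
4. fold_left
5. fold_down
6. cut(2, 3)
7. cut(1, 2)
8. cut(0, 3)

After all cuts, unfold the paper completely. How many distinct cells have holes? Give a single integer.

Answer: 96

Derivation:
Op 1 fold_left: fold axis v@16; visible region now rows[0,16) x cols[0,16) = 16x16
Op 2 fold_left: fold axis v@8; visible region now rows[0,16) x cols[0,8) = 16x8
Op 3 fold_up: fold axis h@8; visible region now rows[0,8) x cols[0,8) = 8x8
Op 4 fold_left: fold axis v@4; visible region now rows[0,8) x cols[0,4) = 8x4
Op 5 fold_down: fold axis h@4; visible region now rows[4,8) x cols[0,4) = 4x4
Op 6 cut(2, 3): punch at orig (6,3); cuts so far [(6, 3)]; region rows[4,8) x cols[0,4) = 4x4
Op 7 cut(1, 2): punch at orig (5,2); cuts so far [(5, 2), (6, 3)]; region rows[4,8) x cols[0,4) = 4x4
Op 8 cut(0, 3): punch at orig (4,3); cuts so far [(4, 3), (5, 2), (6, 3)]; region rows[4,8) x cols[0,4) = 4x4
Unfold 1 (reflect across h@4): 6 holes -> [(1, 3), (2, 2), (3, 3), (4, 3), (5, 2), (6, 3)]
Unfold 2 (reflect across v@4): 12 holes -> [(1, 3), (1, 4), (2, 2), (2, 5), (3, 3), (3, 4), (4, 3), (4, 4), (5, 2), (5, 5), (6, 3), (6, 4)]
Unfold 3 (reflect across h@8): 24 holes -> [(1, 3), (1, 4), (2, 2), (2, 5), (3, 3), (3, 4), (4, 3), (4, 4), (5, 2), (5, 5), (6, 3), (6, 4), (9, 3), (9, 4), (10, 2), (10, 5), (11, 3), (11, 4), (12, 3), (12, 4), (13, 2), (13, 5), (14, 3), (14, 4)]
Unfold 4 (reflect across v@8): 48 holes -> [(1, 3), (1, 4), (1, 11), (1, 12), (2, 2), (2, 5), (2, 10), (2, 13), (3, 3), (3, 4), (3, 11), (3, 12), (4, 3), (4, 4), (4, 11), (4, 12), (5, 2), (5, 5), (5, 10), (5, 13), (6, 3), (6, 4), (6, 11), (6, 12), (9, 3), (9, 4), (9, 11), (9, 12), (10, 2), (10, 5), (10, 10), (10, 13), (11, 3), (11, 4), (11, 11), (11, 12), (12, 3), (12, 4), (12, 11), (12, 12), (13, 2), (13, 5), (13, 10), (13, 13), (14, 3), (14, 4), (14, 11), (14, 12)]
Unfold 5 (reflect across v@16): 96 holes -> [(1, 3), (1, 4), (1, 11), (1, 12), (1, 19), (1, 20), (1, 27), (1, 28), (2, 2), (2, 5), (2, 10), (2, 13), (2, 18), (2, 21), (2, 26), (2, 29), (3, 3), (3, 4), (3, 11), (3, 12), (3, 19), (3, 20), (3, 27), (3, 28), (4, 3), (4, 4), (4, 11), (4, 12), (4, 19), (4, 20), (4, 27), (4, 28), (5, 2), (5, 5), (5, 10), (5, 13), (5, 18), (5, 21), (5, 26), (5, 29), (6, 3), (6, 4), (6, 11), (6, 12), (6, 19), (6, 20), (6, 27), (6, 28), (9, 3), (9, 4), (9, 11), (9, 12), (9, 19), (9, 20), (9, 27), (9, 28), (10, 2), (10, 5), (10, 10), (10, 13), (10, 18), (10, 21), (10, 26), (10, 29), (11, 3), (11, 4), (11, 11), (11, 12), (11, 19), (11, 20), (11, 27), (11, 28), (12, 3), (12, 4), (12, 11), (12, 12), (12, 19), (12, 20), (12, 27), (12, 28), (13, 2), (13, 5), (13, 10), (13, 13), (13, 18), (13, 21), (13, 26), (13, 29), (14, 3), (14, 4), (14, 11), (14, 12), (14, 19), (14, 20), (14, 27), (14, 28)]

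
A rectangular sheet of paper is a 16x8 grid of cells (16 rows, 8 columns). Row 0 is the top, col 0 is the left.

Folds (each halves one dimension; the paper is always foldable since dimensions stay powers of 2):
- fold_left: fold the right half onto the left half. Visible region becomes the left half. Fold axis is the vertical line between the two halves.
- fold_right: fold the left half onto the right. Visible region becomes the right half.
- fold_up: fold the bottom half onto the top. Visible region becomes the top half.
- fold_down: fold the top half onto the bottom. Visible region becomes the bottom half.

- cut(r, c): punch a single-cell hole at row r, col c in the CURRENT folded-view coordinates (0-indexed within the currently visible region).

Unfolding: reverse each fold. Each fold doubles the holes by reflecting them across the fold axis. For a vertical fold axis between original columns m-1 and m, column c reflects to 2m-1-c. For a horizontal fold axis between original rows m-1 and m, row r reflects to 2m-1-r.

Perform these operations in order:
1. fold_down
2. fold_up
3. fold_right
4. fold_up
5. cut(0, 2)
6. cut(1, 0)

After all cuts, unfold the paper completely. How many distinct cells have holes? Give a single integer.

Op 1 fold_down: fold axis h@8; visible region now rows[8,16) x cols[0,8) = 8x8
Op 2 fold_up: fold axis h@12; visible region now rows[8,12) x cols[0,8) = 4x8
Op 3 fold_right: fold axis v@4; visible region now rows[8,12) x cols[4,8) = 4x4
Op 4 fold_up: fold axis h@10; visible region now rows[8,10) x cols[4,8) = 2x4
Op 5 cut(0, 2): punch at orig (8,6); cuts so far [(8, 6)]; region rows[8,10) x cols[4,8) = 2x4
Op 6 cut(1, 0): punch at orig (9,4); cuts so far [(8, 6), (9, 4)]; region rows[8,10) x cols[4,8) = 2x4
Unfold 1 (reflect across h@10): 4 holes -> [(8, 6), (9, 4), (10, 4), (11, 6)]
Unfold 2 (reflect across v@4): 8 holes -> [(8, 1), (8, 6), (9, 3), (9, 4), (10, 3), (10, 4), (11, 1), (11, 6)]
Unfold 3 (reflect across h@12): 16 holes -> [(8, 1), (8, 6), (9, 3), (9, 4), (10, 3), (10, 4), (11, 1), (11, 6), (12, 1), (12, 6), (13, 3), (13, 4), (14, 3), (14, 4), (15, 1), (15, 6)]
Unfold 4 (reflect across h@8): 32 holes -> [(0, 1), (0, 6), (1, 3), (1, 4), (2, 3), (2, 4), (3, 1), (3, 6), (4, 1), (4, 6), (5, 3), (5, 4), (6, 3), (6, 4), (7, 1), (7, 6), (8, 1), (8, 6), (9, 3), (9, 4), (10, 3), (10, 4), (11, 1), (11, 6), (12, 1), (12, 6), (13, 3), (13, 4), (14, 3), (14, 4), (15, 1), (15, 6)]

Answer: 32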